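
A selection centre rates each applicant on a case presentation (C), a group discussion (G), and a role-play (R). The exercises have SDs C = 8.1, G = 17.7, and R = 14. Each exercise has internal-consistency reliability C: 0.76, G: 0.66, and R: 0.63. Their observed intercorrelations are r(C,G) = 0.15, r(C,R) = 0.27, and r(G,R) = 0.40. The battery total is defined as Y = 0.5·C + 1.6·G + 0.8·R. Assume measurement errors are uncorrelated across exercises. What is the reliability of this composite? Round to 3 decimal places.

0.743

Var(Y) = 0.5²·8.1² + 1.6²·17.7² + 0.8²·14² + 2·[0.8·8.1·17.7·0.15 + 0.4·8.1·14·0.27 + 1.28·17.7·14·0.40] = 943.865 + 312.65 = 1256.52.
With uncorrelated errors the cross-covariances are all true-score covariance, so they carry over unchanged; only the diagonal terms shrink to ρᵢσᵢ².
True-score variance = [0.5²·8.1²·0.76 + 1.6²·17.7²·0.66 + 0.8²·14²·0.63] + 312.65 = 620.828 + 312.65 = 933.478.
Reliability = 933.478 / 1256.52 = 0.743.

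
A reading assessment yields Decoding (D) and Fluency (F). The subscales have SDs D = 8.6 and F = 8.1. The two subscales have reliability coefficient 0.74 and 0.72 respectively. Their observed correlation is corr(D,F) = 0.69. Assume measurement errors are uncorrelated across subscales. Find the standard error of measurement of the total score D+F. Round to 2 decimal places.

6.13

Var(total) = 139.57 + 96.1308 = 235.701.
True-score variance = 101.97 + 96.1308 = 198.1, so reliability = 0.8405.
Error variance = 235.701 − 198.1 = 37.6004; SEM = √37.6004 = 6.13.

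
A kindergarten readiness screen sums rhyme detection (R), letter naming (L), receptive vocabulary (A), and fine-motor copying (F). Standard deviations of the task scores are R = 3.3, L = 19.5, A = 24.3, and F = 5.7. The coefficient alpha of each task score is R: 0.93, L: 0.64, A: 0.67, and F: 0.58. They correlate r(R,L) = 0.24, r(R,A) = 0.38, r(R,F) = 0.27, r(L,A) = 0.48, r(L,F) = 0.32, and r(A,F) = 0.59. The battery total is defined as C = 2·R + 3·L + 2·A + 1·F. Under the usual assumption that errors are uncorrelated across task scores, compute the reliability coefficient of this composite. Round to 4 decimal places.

Var(C) = 2²·3.3² + 3²·19.5² + 2²·24.3² + 5.7² + 2·[6·3.3·19.5·0.24 + 4·3.3·24.3·0.38 + 2·3.3·5.7·0.27 + 6·19.5·24.3·0.48 + 3·19.5·5.7·0.32 + 2·24.3·5.7·0.59] = 5860.26 + 3719.09 = 9579.35.
Under uncorrelated errors the observed covariances equal the true-score covariances, so only the own-variance terms attenuate.
True-score variance = [2²·3.3²·0.93 + 3²·19.5²·0.64 + 2²·24.3²·0.67 + 5.7²·0.58] + 3719.09 = 3832.11 + 3719.09 = 7551.2.
Reliability = 7551.2 / 9579.35 = 0.7883.

0.7883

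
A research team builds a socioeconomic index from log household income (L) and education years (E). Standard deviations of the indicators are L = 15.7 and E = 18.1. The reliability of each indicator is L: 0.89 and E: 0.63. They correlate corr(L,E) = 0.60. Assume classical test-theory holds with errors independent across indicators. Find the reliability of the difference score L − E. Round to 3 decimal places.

Var(L−E) = 15.7² + 18.1² − 2·15.7·18.1·0.60 = 574.1 − 341.004 = 233.096.
Under uncorrelated errors the observed covariances equal the true-score covariances, so only the own-variance terms attenuate.
True-score variance = [15.7²·0.89 + 18.1²·0.63] − 341.004 = 425.77 − 341.004 = 84.7664.
Reliability = 84.7664 / 233.096 = 0.364.

0.364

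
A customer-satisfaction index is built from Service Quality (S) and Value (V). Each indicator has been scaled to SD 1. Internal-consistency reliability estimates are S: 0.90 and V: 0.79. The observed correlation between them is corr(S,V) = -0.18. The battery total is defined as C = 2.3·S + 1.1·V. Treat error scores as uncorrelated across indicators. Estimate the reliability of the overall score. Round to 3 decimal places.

Var(C) = 2.3² + 1.1² + 2·[2.53·(-0.18)] = 6.5 − 0.9108 = 5.5892.
Under uncorrelated errors the observed covariances equal the true-score covariances, so only the own-variance terms attenuate.
True-score variance = [2.3²·0.90 + 1.1²·0.79] − 0.9108 = 5.7169 − 0.9108 = 4.8061.
Reliability = 4.8061 / 5.5892 = 0.860.

0.860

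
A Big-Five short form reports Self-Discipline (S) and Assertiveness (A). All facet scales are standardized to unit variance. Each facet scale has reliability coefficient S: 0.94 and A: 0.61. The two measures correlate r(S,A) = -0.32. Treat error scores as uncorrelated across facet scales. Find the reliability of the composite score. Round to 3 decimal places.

0.669

Var(S+A) = 2 + 2·[(-0.32)] = 2 − 0.64 = 1.36.
Because errors are independent across components, Cov(Tᵢ,Tⱼ) = Cov(Xᵢ,Xⱼ); the off-diagonal part of the true-score variance is the same as above.
True-score variance = [0.94 + 0.61] − 0.64 = 1.55 − 0.64 = 0.91.
Reliability = 0.91 / 1.36 = 0.669.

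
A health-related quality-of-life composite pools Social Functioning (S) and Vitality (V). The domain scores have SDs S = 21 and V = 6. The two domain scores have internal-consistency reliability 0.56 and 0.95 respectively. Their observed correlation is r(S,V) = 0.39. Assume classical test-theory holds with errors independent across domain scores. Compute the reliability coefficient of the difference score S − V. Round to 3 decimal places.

Var(S−V) = 21² + 6² − 2·21·6·0.39 = 477 − 98.28 = 378.72.
Under uncorrelated errors the observed covariances equal the true-score covariances, so only the own-variance terms attenuate.
True-score variance = [21²·0.56 + 6²·0.95] − 98.28 = 281.16 − 98.28 = 182.88.
Reliability = 182.88 / 378.72 = 0.483.

0.483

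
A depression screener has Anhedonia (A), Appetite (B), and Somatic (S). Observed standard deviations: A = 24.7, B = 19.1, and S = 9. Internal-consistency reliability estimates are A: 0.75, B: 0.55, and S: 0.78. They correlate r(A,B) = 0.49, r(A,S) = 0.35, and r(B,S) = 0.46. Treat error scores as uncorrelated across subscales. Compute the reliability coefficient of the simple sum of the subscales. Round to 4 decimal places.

0.8174

Var(A+B+S) = 24.7² + 19.1² + 9² + 2·[24.7·19.1·0.49 + 24.7·9·0.35 + 19.1·9·0.46] = 1055.9 + 776.093 = 1831.99.
With uncorrelated errors the cross-covariances are all true-score covariance, so they carry over unchanged; only the diagonal terms shrink to ρᵢσᵢ².
True-score variance = [24.7²·0.75 + 19.1²·0.55 + 9²·0.78] + 776.093 = 721.393 + 776.093 = 1497.49.
Reliability = 1497.49 / 1831.99 = 0.8174.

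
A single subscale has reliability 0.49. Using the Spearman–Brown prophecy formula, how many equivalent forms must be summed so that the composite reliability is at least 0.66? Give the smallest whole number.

3

k ≥ ρ*(1−ρ₁)/(ρ₁(1−ρ*)) = 0.66·0.51 / (0.49·0.34) = 2.020.
Smallest integer k = 3.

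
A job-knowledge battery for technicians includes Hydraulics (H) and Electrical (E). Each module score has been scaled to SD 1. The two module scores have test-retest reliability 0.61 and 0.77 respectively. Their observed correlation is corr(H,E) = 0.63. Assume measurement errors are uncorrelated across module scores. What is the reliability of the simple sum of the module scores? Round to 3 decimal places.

0.810

Var(H+E) = 2 + 2·[0.63] = 2 + 1.26 = 3.26.
Under uncorrelated errors the observed covariances equal the true-score covariances, so only the own-variance terms attenuate.
True-score variance = [0.61 + 0.77] + 1.26 = 1.38 + 1.26 = 2.64.
Reliability = 2.64 / 3.26 = 0.810.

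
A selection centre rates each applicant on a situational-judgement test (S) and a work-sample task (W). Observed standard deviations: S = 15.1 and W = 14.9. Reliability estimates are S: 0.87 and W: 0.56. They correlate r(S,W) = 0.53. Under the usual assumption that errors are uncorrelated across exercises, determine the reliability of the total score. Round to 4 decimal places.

Var(S+W) = 15.1² + 14.9² + 2·[15.1·14.9·0.53] = 450.02 + 238.489 = 688.509.
Because errors are independent across components, Cov(Tᵢ,Tⱼ) = Cov(Xᵢ,Xⱼ); the off-diagonal part of the true-score variance is the same as above.
True-score variance = [15.1²·0.87 + 14.9²·0.56] + 238.489 = 322.694 + 238.489 = 561.184.
Reliability = 561.184 / 688.509 = 0.8151.

0.8151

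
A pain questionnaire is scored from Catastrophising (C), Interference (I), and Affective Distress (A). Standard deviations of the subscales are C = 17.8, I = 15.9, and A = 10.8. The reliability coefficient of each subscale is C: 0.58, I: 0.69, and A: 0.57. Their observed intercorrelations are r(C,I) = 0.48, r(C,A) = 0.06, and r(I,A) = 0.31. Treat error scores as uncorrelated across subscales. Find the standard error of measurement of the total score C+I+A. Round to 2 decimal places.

16.17

Var(total) = 686.29 + 401.234 = 1087.52.
True-score variance = 424.691 + 401.234 = 825.925, so reliability = 0.7595.
Error variance = 1087.52 − 825.925 = 261.599; SEM = √261.599 = 16.17.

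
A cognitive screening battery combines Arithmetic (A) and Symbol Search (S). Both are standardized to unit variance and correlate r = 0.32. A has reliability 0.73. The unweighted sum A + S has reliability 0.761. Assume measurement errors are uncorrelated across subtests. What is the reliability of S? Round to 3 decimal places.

Var(A+S) = 2 + 2·0.32 = 2.640.
True-score variance = ρ_A + ρ_S + 2·0.32, so 0.761 = (0.73 + ρ_S + 0.64) / 2.640.
ρ_S = 0.761·2.640 − 0.73 − 0.64 = 0.639.

0.639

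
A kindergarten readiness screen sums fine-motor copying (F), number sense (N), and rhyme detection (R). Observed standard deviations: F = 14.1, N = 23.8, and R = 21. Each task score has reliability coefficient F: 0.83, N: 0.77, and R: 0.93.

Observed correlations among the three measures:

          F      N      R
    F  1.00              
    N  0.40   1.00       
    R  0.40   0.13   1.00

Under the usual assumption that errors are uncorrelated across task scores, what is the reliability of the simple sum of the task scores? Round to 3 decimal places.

0.894

Var(F+N+R) = 14.1² + 23.8² + 21² + 2·[14.1·23.8·0.40 + 14.1·21·0.40 + 23.8·21·0.13] = 1206.25 + 635.292 = 1841.54.
With uncorrelated errors the cross-covariances are all true-score covariance, so they carry over unchanged; only the diagonal terms shrink to ρᵢσᵢ².
True-score variance = [14.1²·0.83 + 23.8²·0.77 + 21²·0.93] + 635.292 = 1011.3 + 635.292 = 1646.59.
Reliability = 1646.59 / 1841.54 = 0.894.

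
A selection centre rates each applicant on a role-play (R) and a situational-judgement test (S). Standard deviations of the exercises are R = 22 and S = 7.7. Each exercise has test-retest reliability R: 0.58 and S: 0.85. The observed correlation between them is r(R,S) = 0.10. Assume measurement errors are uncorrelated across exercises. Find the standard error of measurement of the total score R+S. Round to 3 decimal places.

Var(total) = 543.29 + 33.88 = 577.17.
True-score variance = 331.116 + 33.88 = 364.996, so reliability = 0.6324.
Error variance = 577.17 − 364.996 = 212.173; SEM = √212.173 = 14.566.

14.566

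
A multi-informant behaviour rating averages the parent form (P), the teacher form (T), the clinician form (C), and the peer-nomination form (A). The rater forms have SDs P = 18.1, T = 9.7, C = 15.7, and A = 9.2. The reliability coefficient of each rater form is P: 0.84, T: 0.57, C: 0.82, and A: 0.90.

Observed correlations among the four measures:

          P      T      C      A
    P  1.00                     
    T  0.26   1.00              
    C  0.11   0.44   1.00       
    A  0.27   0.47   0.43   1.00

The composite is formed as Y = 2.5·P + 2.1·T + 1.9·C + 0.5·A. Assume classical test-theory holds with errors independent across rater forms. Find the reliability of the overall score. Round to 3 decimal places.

0.866

Var(Y) = 2.5²·18.1² + 2.1²·9.7² + 1.9²·15.7² + 0.5²·9.2² + 2·[5.25·18.1·9.7·0.26 + 4.75·18.1·15.7·0.11 + 1.25·18.1·9.2·0.27 + 3.99·9.7·15.7·0.44 + 1.05·9.7·9.2·0.47 + 0.95·15.7·9.2·0.43] = 3373.49 + 1629.47 = 5002.96.
With uncorrelated errors the cross-covariances are all true-score covariance, so they carry over unchanged; only the diagonal terms shrink to ρᵢσᵢ².
True-score variance = [2.5²·18.1²·0.84 + 2.1²·9.7²·0.57 + 1.9²·15.7²·0.82 + 0.5²·9.2²·0.90] + 1629.47 = 2705.17 + 1629.47 = 4334.64.
Reliability = 4334.64 / 5002.96 = 0.866.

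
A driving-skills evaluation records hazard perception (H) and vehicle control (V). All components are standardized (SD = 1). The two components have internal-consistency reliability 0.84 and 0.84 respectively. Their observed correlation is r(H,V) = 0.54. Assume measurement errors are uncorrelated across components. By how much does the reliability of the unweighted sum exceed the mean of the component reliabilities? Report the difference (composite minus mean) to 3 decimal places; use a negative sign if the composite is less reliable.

0.056

Var(sum) = 2 + 1.08 = 3.08; true-score variance = 1.68 + 1.08 = 2.76; composite reliability = 0.8961.
Mean component reliability = 0.8400.
Difference = 0.8961 − 0.8400 = 0.056.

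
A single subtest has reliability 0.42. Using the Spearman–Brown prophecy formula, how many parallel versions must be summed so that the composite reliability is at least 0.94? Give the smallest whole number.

k ≥ ρ*(1−ρ₁)/(ρ₁(1−ρ*)) = 0.94·0.58 / (0.42·0.06) = 21.635.
Smallest integer k = 22.

22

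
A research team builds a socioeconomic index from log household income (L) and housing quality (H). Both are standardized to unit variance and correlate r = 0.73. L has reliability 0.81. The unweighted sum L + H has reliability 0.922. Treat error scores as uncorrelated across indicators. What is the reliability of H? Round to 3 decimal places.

Var(L+H) = 2 + 2·0.73 = 3.460.
True-score variance = ρ_L + ρ_H + 2·0.73, so 0.922 = (0.81 + ρ_H + 1.46) / 3.460.
ρ_H = 0.922·3.460 − 0.81 − 1.46 = 0.920.

0.920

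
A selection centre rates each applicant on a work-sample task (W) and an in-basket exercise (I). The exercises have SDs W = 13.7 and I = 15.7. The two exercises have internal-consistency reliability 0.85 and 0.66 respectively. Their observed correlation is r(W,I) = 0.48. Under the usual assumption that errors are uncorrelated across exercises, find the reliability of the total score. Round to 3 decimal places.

0.825

Var(W+I) = 13.7² + 15.7² + 2·[13.7·15.7·0.48] = 434.18 + 206.486 = 640.666.
Under uncorrelated errors the observed covariances equal the true-score covariances, so only the own-variance terms attenuate.
True-score variance = [13.7²·0.85 + 15.7²·0.66] + 206.486 = 322.22 + 206.486 = 528.706.
Reliability = 528.706 / 640.666 = 0.825.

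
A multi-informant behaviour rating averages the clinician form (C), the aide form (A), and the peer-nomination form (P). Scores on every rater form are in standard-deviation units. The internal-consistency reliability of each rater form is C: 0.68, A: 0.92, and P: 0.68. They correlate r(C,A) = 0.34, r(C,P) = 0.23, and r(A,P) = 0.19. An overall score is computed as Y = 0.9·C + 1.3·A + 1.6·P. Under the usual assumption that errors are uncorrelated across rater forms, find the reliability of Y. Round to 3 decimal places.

Var(Y) = 0.9² + 1.3² + 1.6² + 2·[1.17·0.34 + 1.44·0.23 + 2.08·0.19] = 5.06 + 2.2484 = 7.3084.
Because errors are independent across components, Cov(Tᵢ,Tⱼ) = Cov(Xᵢ,Xⱼ); the off-diagonal part of the true-score variance is the same as above.
True-score variance = [0.9²·0.68 + 1.3²·0.92 + 1.6²·0.68] + 2.2484 = 3.8464 + 2.2484 = 6.0948.
Reliability = 6.0948 / 7.3084 = 0.834.

0.834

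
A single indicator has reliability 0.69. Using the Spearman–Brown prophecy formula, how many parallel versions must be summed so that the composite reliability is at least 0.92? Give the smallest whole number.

6

k ≥ ρ*(1−ρ₁)/(ρ₁(1−ρ*)) = 0.92·0.31 / (0.69·0.08) = 5.167.
Smallest integer k = 6.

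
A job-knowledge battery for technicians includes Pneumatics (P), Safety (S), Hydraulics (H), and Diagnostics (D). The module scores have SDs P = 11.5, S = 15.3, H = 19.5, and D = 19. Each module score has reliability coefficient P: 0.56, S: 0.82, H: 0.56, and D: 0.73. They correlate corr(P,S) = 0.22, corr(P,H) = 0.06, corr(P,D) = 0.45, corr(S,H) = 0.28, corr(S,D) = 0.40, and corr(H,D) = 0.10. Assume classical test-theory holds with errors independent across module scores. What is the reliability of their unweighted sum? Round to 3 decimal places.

0.806

Var(P+S+H+D) = 11.5² + 15.3² + 19.5² + 19² + 2·[11.5·15.3·0.22 + 11.5·19.5·0.06 + 11.5·19·0.45 + 15.3·19.5·0.28 + 15.3·19·0.40 + 19.5·19·0.10] = 1107.59 + 774.714 = 1882.3.
Because errors are independent across components, Cov(Tᵢ,Tⱼ) = Cov(Xᵢ,Xⱼ); the off-diagonal part of the true-score variance is the same as above.
True-score variance = [11.5²·0.56 + 15.3²·0.82 + 19.5²·0.56 + 19²·0.73] + 774.714 = 742.484 + 774.714 = 1517.2.
Reliability = 1517.2 / 1882.3 = 0.806.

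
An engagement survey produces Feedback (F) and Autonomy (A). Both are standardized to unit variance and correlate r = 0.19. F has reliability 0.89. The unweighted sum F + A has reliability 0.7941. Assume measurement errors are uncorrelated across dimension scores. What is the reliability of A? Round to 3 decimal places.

Var(F+A) = 2 + 2·0.19 = 2.380.
True-score variance = ρ_F + ρ_A + 2·0.19, so 0.7941 = (0.89 + ρ_A + 0.38) / 2.380.
ρ_A = 0.7941·2.380 − 0.89 − 0.38 = 0.620.

0.620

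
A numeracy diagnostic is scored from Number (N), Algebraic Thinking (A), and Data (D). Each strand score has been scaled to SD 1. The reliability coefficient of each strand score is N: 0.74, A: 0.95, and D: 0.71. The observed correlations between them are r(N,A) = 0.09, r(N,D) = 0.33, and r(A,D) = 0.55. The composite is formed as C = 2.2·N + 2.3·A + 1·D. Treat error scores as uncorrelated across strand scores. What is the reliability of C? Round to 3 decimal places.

0.887

Var(C) = 2.2² + 2.3² + 1 + 2·[5.06·0.09 + 2.2·0.33 + 2.3·0.55] = 11.13 + 4.8928 = 16.0228.
Under uncorrelated errors the observed covariances equal the true-score covariances, so only the own-variance terms attenuate.
True-score variance = [2.2²·0.74 + 2.3²·0.95 + 0.71] + 4.8928 = 9.3171 + 4.8928 = 14.2099.
Reliability = 14.2099 / 16.0228 = 0.887.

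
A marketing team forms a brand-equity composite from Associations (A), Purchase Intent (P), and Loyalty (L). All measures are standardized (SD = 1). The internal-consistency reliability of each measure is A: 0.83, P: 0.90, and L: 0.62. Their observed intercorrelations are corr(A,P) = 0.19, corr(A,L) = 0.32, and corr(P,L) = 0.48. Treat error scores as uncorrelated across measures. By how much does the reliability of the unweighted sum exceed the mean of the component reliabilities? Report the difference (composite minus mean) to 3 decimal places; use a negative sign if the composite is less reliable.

0.086

Var(sum) = 3 + 1.98 = 4.98; true-score variance = 2.35 + 1.98 = 4.33; composite reliability = 0.8695.
Mean component reliability = 0.7833.
Difference = 0.8695 − 0.7833 = 0.086.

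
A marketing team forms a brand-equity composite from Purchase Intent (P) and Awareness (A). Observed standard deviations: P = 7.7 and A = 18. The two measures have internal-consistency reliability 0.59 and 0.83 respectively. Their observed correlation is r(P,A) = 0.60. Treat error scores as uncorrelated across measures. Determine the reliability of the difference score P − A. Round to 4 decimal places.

Var(P−A) = 7.7² + 18² − 2·7.7·18·0.60 = 383.29 − 166.32 = 216.97.
Under uncorrelated errors the observed covariances equal the true-score covariances, so only the own-variance terms attenuate.
True-score variance = [7.7²·0.59 + 18²·0.83] − 166.32 = 303.901 − 166.32 = 137.581.
Reliability = 137.581 / 216.97 = 0.6341.

0.6341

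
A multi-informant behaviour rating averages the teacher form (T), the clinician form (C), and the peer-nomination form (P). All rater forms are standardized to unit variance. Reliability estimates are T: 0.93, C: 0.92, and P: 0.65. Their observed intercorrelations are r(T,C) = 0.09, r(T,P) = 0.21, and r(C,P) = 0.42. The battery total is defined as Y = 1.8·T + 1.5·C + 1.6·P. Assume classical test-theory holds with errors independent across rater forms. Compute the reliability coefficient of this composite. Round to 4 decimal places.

Var(Y) = 1.8² + 1.5² + 1.6² + 2·[2.7·0.09 + 2.88·0.21 + 2.4·0.42] = 8.05 + 3.7116 = 11.7616.
Because errors are independent across components, Cov(Tᵢ,Tⱼ) = Cov(Xᵢ,Xⱼ); the off-diagonal part of the true-score variance is the same as above.
True-score variance = [1.8²·0.93 + 1.5²·0.92 + 1.6²·0.65] + 3.7116 = 6.7472 + 3.7116 = 10.4588.
Reliability = 10.4588 / 11.7616 = 0.8892.

0.8892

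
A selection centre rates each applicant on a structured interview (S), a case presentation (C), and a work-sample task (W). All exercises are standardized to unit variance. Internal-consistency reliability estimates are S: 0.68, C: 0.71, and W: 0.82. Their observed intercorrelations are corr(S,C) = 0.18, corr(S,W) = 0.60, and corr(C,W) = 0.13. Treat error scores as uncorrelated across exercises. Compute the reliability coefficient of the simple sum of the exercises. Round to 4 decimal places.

0.8361

Var(S+C+W) = 3 + 2·[0.18 + 0.60 + 0.13] = 3 + 1.82 = 4.82.
Under uncorrelated errors the observed covariances equal the true-score covariances, so only the own-variance terms attenuate.
True-score variance = [0.68 + 0.71 + 0.82] + 1.82 = 2.21 + 1.82 = 4.03.
Reliability = 4.03 / 4.82 = 0.8361.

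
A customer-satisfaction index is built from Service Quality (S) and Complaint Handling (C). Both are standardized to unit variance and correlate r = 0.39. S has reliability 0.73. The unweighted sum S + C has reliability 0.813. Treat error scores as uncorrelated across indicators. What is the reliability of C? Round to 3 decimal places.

Var(S+C) = 2 + 2·0.39 = 2.780.
True-score variance = ρ_S + ρ_C + 2·0.39, so 0.813 = (0.73 + ρ_C + 0.78) / 2.780.
ρ_C = 0.813·2.780 − 0.73 − 0.78 = 0.750.

0.750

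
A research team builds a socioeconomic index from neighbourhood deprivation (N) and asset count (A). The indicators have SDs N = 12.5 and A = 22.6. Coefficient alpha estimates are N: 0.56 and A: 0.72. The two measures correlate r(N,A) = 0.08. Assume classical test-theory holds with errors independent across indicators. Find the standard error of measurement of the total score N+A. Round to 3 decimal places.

Var(total) = 667.01 + 45.2 = 712.21.
True-score variance = 455.247 + 45.2 = 500.447, so reliability = 0.7027.
Error variance = 712.21 − 500.447 = 211.763; SEM = √211.763 = 14.552.

14.552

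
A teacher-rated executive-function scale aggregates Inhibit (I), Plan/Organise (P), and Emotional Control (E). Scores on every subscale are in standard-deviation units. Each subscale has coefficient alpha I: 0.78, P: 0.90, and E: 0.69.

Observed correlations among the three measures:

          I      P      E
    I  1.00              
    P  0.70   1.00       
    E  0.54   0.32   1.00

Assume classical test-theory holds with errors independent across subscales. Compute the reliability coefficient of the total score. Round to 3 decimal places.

Var(I+P+E) = 3 + 2·[0.70 + 0.54 + 0.32] = 3 + 3.12 = 6.12.
Under uncorrelated errors the observed covariances equal the true-score covariances, so only the own-variance terms attenuate.
True-score variance = [0.78 + 0.90 + 0.69] + 3.12 = 2.37 + 3.12 = 5.49.
Reliability = 5.49 / 6.12 = 0.897.

0.897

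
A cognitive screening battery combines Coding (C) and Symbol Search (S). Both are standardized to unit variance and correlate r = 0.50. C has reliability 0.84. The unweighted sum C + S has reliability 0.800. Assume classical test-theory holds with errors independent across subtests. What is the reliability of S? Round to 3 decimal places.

Var(C+S) = 2 + 2·0.50 = 3.000.
True-score variance = ρ_C + ρ_S + 2·0.50, so 0.800 = (0.84 + ρ_S + 1.00) / 3.000.
ρ_S = 0.800·3.000 − 0.84 − 1.00 = 0.560.

0.560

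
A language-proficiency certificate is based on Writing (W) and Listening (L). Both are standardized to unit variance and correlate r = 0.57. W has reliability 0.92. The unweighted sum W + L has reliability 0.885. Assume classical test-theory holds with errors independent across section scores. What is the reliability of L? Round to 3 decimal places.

Var(W+L) = 2 + 2·0.57 = 3.140.
True-score variance = ρ_W + ρ_L + 2·0.57, so 0.885 = (0.92 + ρ_L + 1.14) / 3.140.
ρ_L = 0.885·3.140 − 0.92 − 1.14 = 0.719.

0.719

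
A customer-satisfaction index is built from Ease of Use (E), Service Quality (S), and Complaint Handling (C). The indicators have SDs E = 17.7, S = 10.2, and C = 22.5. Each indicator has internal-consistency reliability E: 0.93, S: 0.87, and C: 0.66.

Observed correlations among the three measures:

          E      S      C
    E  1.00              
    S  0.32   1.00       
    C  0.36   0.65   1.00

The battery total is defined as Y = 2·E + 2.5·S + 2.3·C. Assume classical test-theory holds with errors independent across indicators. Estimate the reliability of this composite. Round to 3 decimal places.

Var(Y) = 2²·17.7² + 2.5²·10.2² + 2.3²·22.5² + 2·[5·17.7·10.2·0.32 + 4.6·17.7·22.5·0.36 + 5.75·10.2·22.5·0.65] = 4581.47 + 3612.24 = 8193.72.
Under uncorrelated errors the observed covariances equal the true-score covariances, so only the own-variance terms attenuate.
True-score variance = [2²·17.7²·0.93 + 2.5²·10.2²·0.87 + 2.3²·22.5²·0.66] + 3612.24 = 3498.68 + 3612.24 = 7110.92.
Reliability = 7110.92 / 8193.72 = 0.868.

0.868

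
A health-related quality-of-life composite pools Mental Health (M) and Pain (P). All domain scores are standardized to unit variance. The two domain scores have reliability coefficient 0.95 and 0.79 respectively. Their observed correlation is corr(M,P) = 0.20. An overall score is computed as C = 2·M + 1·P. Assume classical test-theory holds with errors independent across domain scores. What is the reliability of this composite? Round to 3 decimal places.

0.929

Var(C) = 2² + 1 + 2·[2·0.20] = 5 + 0.8 = 5.8.
Because errors are independent across components, Cov(Tᵢ,Tⱼ) = Cov(Xᵢ,Xⱼ); the off-diagonal part of the true-score variance is the same as above.
True-score variance = [2²·0.95 + 0.79] + 0.8 = 4.59 + 0.8 = 5.39.
Reliability = 5.39 / 5.8 = 0.929.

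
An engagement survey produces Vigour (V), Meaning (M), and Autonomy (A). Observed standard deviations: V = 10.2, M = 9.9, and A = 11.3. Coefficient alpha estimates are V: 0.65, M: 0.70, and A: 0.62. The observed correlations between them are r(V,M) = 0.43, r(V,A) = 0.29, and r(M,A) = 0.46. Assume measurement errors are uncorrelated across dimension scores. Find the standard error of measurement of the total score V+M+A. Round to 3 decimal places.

10.693

Var(total) = 329.74 + 256.614 = 586.354.
True-score variance = 215.401 + 256.614 = 472.015, so reliability = 0.8050.
Error variance = 586.354 − 472.015 = 114.339; SEM = √114.339 = 10.693.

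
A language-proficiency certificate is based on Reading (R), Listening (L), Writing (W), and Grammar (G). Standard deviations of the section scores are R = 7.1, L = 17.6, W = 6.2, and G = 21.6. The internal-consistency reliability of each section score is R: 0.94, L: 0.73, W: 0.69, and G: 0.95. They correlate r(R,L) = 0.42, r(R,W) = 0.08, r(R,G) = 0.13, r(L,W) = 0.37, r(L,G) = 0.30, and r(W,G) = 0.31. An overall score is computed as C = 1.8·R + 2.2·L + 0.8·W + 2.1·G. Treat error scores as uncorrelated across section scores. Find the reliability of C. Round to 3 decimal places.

Var(C) = 1.8²·7.1² + 2.2²·17.6² + 0.8²·6.2² + 2.1²·21.6² + 2·[3.96·7.1·17.6·0.42 + 1.44·7.1·6.2·0.08 + 3.78·7.1·21.6·0.13 + 1.76·17.6·6.2·0.37 + 4.62·17.6·21.6·0.30 + 1.68·6.2·21.6·0.31] = 3744.7 + 1911.94 = 5656.64.
Because errors are independent across components, Cov(Tᵢ,Tⱼ) = Cov(Xᵢ,Xⱼ); the off-diagonal part of the true-score variance is the same as above.
True-score variance = [1.8²·7.1²·0.94 + 2.2²·17.6²·0.73 + 0.8²·6.2²·0.69 + 2.1²·21.6²·0.95] + 1911.94 = 3219.6 + 1911.94 = 5131.54.
Reliability = 5131.54 / 5656.64 = 0.907.

0.907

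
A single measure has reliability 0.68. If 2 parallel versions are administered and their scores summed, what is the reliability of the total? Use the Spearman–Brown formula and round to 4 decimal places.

0.8095

ρ_k = kρ / (1 + (k−1)ρ) = 2·0.68 / (1 + 1·0.68) = 1.360 / 1.680 = 0.8095.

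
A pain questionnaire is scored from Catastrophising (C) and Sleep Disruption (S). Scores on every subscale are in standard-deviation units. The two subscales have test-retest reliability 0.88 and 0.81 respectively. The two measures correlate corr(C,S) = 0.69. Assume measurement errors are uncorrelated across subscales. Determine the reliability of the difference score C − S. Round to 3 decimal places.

Var(C−S) = 1 + 1 − 2·0.69 = 2 − 1.38 = 0.62.
With uncorrelated errors the cross-covariances are all true-score covariance, so they carry over unchanged; only the diagonal terms shrink to ρᵢσᵢ².
True-score variance = [0.88 + 0.81] − 1.38 = 1.69 − 1.38 = 0.31.
Reliability = 0.31 / 0.62 = 0.500.

0.500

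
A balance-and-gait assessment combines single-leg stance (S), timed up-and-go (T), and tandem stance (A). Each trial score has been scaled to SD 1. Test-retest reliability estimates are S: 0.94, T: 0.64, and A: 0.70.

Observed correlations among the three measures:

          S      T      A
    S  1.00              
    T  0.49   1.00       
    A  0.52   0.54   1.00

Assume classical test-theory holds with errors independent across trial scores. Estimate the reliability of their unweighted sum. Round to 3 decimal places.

Var(S+T+A) = 3 + 2·[0.49 + 0.52 + 0.54] = 3 + 3.1 = 6.1.
Because errors are independent across components, Cov(Tᵢ,Tⱼ) = Cov(Xᵢ,Xⱼ); the off-diagonal part of the true-score variance is the same as above.
True-score variance = [0.94 + 0.64 + 0.70] + 3.1 = 2.28 + 3.1 = 5.38.
Reliability = 5.38 / 6.1 = 0.882.

0.882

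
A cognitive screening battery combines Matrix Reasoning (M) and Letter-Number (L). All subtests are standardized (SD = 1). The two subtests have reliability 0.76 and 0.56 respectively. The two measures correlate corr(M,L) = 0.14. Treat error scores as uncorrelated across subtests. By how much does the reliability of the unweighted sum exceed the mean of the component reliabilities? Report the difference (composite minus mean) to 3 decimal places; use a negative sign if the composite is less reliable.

Var(sum) = 2 + 0.28 = 2.28; true-score variance = 1.32 + 0.28 = 1.6; composite reliability = 0.7018.
Mean component reliability = 0.6600.
Difference = 0.7018 − 0.6600 = 0.042.

0.042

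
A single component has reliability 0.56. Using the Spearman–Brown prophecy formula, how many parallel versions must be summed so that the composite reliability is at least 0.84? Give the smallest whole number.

k ≥ ρ*(1−ρ₁)/(ρ₁(1−ρ*)) = 0.84·0.44 / (0.56·0.16) = 4.125.
Smallest integer k = 5.

5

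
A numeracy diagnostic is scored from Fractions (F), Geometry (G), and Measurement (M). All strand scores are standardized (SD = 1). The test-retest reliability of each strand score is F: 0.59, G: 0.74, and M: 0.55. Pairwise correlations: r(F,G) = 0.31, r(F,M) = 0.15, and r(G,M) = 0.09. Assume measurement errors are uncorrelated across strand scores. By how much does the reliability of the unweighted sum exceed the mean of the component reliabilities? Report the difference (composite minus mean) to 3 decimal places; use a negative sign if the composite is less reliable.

0.100

Var(sum) = 3 + 1.1 = 4.1; true-score variance = 1.88 + 1.1 = 2.98; composite reliability = 0.7268.
Mean component reliability = 0.6267.
Difference = 0.7268 − 0.6267 = 0.100.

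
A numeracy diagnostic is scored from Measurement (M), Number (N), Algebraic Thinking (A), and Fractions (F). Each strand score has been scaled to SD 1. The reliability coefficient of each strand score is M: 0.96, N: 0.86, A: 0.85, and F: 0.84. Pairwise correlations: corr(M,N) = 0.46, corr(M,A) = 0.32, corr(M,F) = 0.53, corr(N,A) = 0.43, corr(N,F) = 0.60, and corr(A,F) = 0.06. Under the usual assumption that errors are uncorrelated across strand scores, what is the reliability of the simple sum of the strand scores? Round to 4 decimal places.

Var(M+N+A+F) = 4 + 2·[0.46 + 0.32 + 0.53 + 0.43 + 0.60 + 0.06] = 4 + 4.8 = 8.8.
Under uncorrelated errors the observed covariances equal the true-score covariances, so only the own-variance terms attenuate.
True-score variance = [0.96 + 0.86 + 0.85 + 0.84] + 4.8 = 3.51 + 4.8 = 8.31.
Reliability = 8.31 / 8.8 = 0.9443.

0.9443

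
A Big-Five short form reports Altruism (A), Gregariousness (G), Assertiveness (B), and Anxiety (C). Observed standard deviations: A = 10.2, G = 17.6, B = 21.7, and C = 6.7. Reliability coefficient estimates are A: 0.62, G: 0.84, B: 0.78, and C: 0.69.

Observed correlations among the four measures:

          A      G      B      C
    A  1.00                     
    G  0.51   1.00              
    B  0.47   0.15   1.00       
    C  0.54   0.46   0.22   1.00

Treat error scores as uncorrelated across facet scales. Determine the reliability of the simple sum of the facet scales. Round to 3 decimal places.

0.877

Var(A+G+B+C) = 10.2² + 17.6² + 21.7² + 6.7² + 2·[10.2·17.6·0.51 + 10.2·21.7·0.47 + 10.2·6.7·0.54 + 17.6·21.7·0.15 + 17.6·6.7·0.46 + 21.7·6.7·0.22] = 929.58 + 752.011 = 1681.59.
Because errors are independent across components, Cov(Tᵢ,Tⱼ) = Cov(Xᵢ,Xⱼ); the off-diagonal part of the true-score variance is the same as above.
True-score variance = [10.2²·0.62 + 17.6²·0.84 + 21.7²·0.78 + 6.7²·0.69] + 752.011 = 722.971 + 752.011 = 1474.98.
Reliability = 1474.98 / 1681.59 = 0.877.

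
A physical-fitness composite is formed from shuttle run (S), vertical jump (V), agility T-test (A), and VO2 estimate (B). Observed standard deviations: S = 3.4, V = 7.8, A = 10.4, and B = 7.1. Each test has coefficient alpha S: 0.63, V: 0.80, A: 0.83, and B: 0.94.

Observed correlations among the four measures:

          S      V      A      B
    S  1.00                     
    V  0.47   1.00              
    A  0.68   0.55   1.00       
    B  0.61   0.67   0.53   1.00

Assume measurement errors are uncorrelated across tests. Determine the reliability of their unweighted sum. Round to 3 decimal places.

0.934

Var(S+V+A+B) = 3.4² + 7.8² + 10.4² + 7.1² + 2·[3.4·7.8·0.47 + 3.4·10.4·0.68 + 3.4·7.1·0.61 + 7.8·10.4·0.55 + 7.8·7.1·0.67 + 10.4·7.1·0.53] = 230.97 + 344.181 = 575.151.
Under uncorrelated errors the observed covariances equal the true-score covariances, so only the own-variance terms attenuate.
True-score variance = [3.4²·0.63 + 7.8²·0.80 + 10.4²·0.83 + 7.1²·0.94] + 344.181 = 193.113 + 344.181 = 537.294.
Reliability = 537.294 / 575.151 = 0.934.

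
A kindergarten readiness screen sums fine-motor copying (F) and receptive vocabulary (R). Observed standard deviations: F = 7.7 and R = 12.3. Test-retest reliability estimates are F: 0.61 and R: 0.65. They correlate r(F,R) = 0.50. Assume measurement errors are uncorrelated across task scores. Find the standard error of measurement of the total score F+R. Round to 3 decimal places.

8.722

Var(total) = 210.58 + 94.71 = 305.29.
True-score variance = 134.505 + 94.71 = 229.215, so reliability = 0.7508.
Error variance = 305.29 − 229.215 = 76.0746; SEM = √76.0746 = 8.722.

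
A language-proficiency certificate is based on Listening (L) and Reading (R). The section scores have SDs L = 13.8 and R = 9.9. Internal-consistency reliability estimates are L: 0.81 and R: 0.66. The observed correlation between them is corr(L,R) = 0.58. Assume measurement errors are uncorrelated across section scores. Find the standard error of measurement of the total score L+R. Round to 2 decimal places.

8.34

Var(total) = 288.45 + 158.479 = 446.929.
True-score variance = 218.943 + 158.479 = 377.422, so reliability = 0.8445.
Error variance = 446.929 − 377.422 = 69.507; SEM = √69.507 = 8.34.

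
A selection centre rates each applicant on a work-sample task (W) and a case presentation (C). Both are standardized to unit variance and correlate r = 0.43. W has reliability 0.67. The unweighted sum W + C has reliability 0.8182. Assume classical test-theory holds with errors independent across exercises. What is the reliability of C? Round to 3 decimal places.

Var(W+C) = 2 + 2·0.43 = 2.860.
True-score variance = ρ_W + ρ_C + 2·0.43, so 0.8182 = (0.67 + ρ_C + 0.86) / 2.860.
ρ_C = 0.8182·2.860 − 0.67 − 0.86 = 0.810.

0.810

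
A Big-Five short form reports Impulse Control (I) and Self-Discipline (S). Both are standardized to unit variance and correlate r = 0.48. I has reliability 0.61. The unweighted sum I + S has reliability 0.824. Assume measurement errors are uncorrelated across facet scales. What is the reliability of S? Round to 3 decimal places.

Var(I+S) = 2 + 2·0.48 = 2.960.
True-score variance = ρ_I + ρ_S + 2·0.48, so 0.824 = (0.61 + ρ_S + 0.96) / 2.960.
ρ_S = 0.824·2.960 − 0.61 − 0.96 = 0.869.

0.869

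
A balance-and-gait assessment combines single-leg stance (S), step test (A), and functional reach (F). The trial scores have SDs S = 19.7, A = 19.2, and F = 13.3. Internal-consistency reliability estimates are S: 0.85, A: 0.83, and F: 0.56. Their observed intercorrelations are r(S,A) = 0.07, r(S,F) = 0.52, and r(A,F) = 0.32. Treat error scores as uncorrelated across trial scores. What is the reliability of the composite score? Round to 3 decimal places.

Var(S+A+F) = 19.7² + 19.2² + 13.3² + 2·[19.7·19.2·0.07 + 19.7·13.3·0.52 + 19.2·13.3·0.32] = 933.62 + 488.874 = 1422.49.
With uncorrelated errors the cross-covariances are all true-score covariance, so they carry over unchanged; only the diagonal terms shrink to ρᵢσᵢ².
True-score variance = [19.7²·0.85 + 19.2²·0.83 + 13.3²·0.56] + 488.874 = 734.906 + 488.874 = 1223.78.
Reliability = 1223.78 / 1422.49 = 0.860.

0.860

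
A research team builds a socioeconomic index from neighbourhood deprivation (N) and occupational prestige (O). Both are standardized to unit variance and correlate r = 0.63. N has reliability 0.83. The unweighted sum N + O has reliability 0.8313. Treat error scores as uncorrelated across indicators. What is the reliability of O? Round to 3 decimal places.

Var(N+O) = 2 + 2·0.63 = 3.260.
True-score variance = ρ_N + ρ_O + 2·0.63, so 0.8313 = (0.83 + ρ_O + 1.26) / 3.260.
ρ_O = 0.8313·3.260 − 0.83 − 1.26 = 0.620.

0.620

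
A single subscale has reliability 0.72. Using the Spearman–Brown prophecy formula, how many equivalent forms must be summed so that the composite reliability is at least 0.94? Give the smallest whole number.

k ≥ ρ*(1−ρ₁)/(ρ₁(1−ρ*)) = 0.94·0.28 / (0.72·0.06) = 6.093.
Smallest integer k = 7.

7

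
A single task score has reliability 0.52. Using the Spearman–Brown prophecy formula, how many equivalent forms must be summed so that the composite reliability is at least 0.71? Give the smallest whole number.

k ≥ ρ*(1−ρ₁)/(ρ₁(1−ρ*)) = 0.71·0.48 / (0.52·0.29) = 2.260.
Smallest integer k = 3.

3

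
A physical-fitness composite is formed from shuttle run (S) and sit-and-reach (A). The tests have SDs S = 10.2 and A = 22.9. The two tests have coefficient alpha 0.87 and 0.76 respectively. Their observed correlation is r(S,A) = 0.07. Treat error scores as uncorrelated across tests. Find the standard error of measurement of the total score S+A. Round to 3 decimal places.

11.806

Var(total) = 628.45 + 32.7012 = 661.151.
True-score variance = 489.066 + 32.7012 = 521.768, so reliability = 0.7892.
Error variance = 661.151 − 521.768 = 139.384; SEM = √139.384 = 11.806.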